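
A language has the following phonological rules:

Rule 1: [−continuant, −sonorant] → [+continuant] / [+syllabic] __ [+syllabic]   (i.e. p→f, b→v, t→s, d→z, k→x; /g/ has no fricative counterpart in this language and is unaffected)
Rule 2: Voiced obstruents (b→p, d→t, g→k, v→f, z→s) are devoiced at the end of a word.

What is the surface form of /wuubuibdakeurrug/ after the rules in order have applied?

Rule 1 (intervocalic spirantization): /b/ is a stop between vowels /u/ and /u/, so it spirantizes to the fricative [v]. /k/ is a stop between vowels /a/ and /e/, so it spirantizes to the fricative [x]. /wuubuibdakeurrug/ → wuuvuibdaxeurrug.
Rule 2 (final devoicing): /g/ is a voiced obstruent in word-final position, so it devoices to [k]. /wuuvuibdaxeurrug/ → wuuvuibdaxeurruk.

wuuvuibdaxeurruk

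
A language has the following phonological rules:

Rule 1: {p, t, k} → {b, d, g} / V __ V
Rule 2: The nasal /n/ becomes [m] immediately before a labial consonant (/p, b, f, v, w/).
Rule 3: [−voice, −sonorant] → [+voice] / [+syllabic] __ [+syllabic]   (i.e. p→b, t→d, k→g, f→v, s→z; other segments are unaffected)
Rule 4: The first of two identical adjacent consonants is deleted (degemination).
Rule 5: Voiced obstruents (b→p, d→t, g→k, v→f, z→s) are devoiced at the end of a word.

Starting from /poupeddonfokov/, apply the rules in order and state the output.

Rule 1 (intervocalic voicing): /p/ is a voiceless stop between vowels /u/ and /e/, so it voices to [b]. /k/ is a voiceless stop between vowels /o/ and /o/, so it voices to [g]. /poupeddonfokov/ → poubeddonfogov.
Rule 2 (nasal place assimilation): /n/ precedes the labial consonant /f/, so it assimilates in place to [m]. /poubeddonfogov/ → poubeddomfogov.
Rule 3 (intervocalic voicing): no segment meets the environment; /poubeddomfogov/ is unchanged.
Rule 4 (degemination): /dd/ is a geminate; the first /d/ deletes. /poubeddomfogov/ → poubedomfogov.
Rule 5 (final devoicing): /v/ is a voiced obstruent in word-final position, so it devoices to [f]. /poubedomfogov/ → poubedomfogof.

poubedomfogof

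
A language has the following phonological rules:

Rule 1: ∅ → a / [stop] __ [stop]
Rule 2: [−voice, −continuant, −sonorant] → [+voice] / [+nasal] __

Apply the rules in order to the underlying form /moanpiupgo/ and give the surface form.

Rule 1 (stop-cluster a-epenthesis): /p/ and /g/ form a stop–stop cluster, so [a] is inserted between them. /moanpiupgo/ → moanpiupago.
Rule 2 (post-nasal voicing): /p/ is a voiceless stop immediately after the nasal /n/, so it voices to [b]. /moanpiupago/ → moanbiupago.

moanbiupago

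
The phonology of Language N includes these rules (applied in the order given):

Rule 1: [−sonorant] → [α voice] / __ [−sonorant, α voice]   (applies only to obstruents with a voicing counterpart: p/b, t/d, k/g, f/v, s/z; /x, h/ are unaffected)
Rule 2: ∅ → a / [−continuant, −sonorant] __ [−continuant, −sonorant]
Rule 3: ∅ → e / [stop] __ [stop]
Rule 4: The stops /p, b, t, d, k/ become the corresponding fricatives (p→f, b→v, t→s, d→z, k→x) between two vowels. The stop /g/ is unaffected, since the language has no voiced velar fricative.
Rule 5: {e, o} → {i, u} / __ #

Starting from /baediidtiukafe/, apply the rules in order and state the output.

Rule 1 (regressive voicing assimilation): /d/ precedes the voiceless obstruent /t/, so it devoices to [t] by assimilation. /baediidtiukafe/ → baediittiukafe.
Rule 2 (stop-cluster a-epenthesis): /t/ and /t/ form a stop–stop cluster, so [a] is inserted between them. /baediittiukafe/ → baediitatiukafe.
Rule 3 (stop-cluster e-epenthesis): no segment meets the environment; /baediitatiukafe/ is unchanged.
Rule 4 (intervocalic spirantization): /d/ is a stop between vowels /e/ and /i/, so it spirantizes to the fricative [z]. /t/ is a stop between vowels /i/ and /a/, so it spirantizes to the fricative [s]. /t/ is a stop between vowels /a/ and /i/, so it spirantizes to the fricative [s]. /k/ is a stop between vowels /u/ and /a/, so it spirantizes to the fricative [x]. /baediitatiukafe/ → baeziisasiuxafe.
Rule 5 (final vowel raising): /e/ is a mid vowel in word-final position, so it raises to [i]. /baeziisasiuxafe/ → baeziisasiuxafi.

baeziisasiuxafi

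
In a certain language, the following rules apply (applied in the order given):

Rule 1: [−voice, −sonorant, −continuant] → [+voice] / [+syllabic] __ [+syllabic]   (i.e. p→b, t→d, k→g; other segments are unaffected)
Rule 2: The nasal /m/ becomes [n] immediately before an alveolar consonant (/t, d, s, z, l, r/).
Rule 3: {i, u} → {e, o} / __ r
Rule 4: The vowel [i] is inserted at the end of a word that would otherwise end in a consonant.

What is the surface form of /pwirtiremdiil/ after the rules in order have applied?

Rule 1 (intervocalic voicing): no segment meets the environment; /pwirtiremdiil/ is unchanged.
Rule 2 (nasal place assimilation): /m/ precedes the alveolar consonant /d/, so it assimilates in place to [n]. /pwirtiremdiil/ → pwirtirendiil.
Rule 3 (pre-rhotic lowering): /i/ is a high vowel immediately before /r/, so it lowers to [e]. /i/ is a high vowel immediately before /r/, so it lowers to [e]. /pwirtirendiil/ → pwerterendiil.
Rule 4 (final i-epenthesis): the form ends in the consonant /l/, so [i] is inserted word-finally. /pwerterendiil/ → pwerterendiili.

pwerterendiili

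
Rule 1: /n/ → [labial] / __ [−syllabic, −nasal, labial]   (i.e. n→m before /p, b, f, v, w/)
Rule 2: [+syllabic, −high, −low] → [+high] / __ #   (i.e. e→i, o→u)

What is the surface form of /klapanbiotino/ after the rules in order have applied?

klapambiotinu

Rule 1 (nasal place assimilation): /n/ precedes the labial consonant /b/, so it assimilates in place to [m]. /klapanbiotino/ → klapambiotino.
Rule 2 (final vowel raising): /o/ is a mid vowel in word-final position, so it raises to [u]. /klapambiotino/ → klapambiotinu.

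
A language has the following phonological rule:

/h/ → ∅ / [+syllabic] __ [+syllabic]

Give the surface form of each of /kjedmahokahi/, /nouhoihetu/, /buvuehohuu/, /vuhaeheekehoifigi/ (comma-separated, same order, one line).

kjedmaokai, nouoietu, buvueouu, vuaeeekeoifigi

/kjedmahokahi/: /h/ occurs between vowels /a/ and /o/, so it deletes. /h/ occurs between vowels /a/ and /i/, so it deletes. → [kjedmaokai].
/nouhoihetu/: /h/ occurs between vowels /u/ and /o/, so it deletes. /h/ occurs between vowels /i/ and /e/, so it deletes. → [nouoietu].
/buvuehohuu/: /h/ occurs between vowels /e/ and /o/, so it deletes. /h/ occurs between vowels /o/ and /u/, so it deletes. → [buvueouu].
/vuhaeheekehoifigi/: /h/ occurs between vowels /u/ and /a/, so it deletes. /h/ occurs between vowels /e/ and /e/, so it deletes. /h/ occurs between vowels /e/ and /o/, so it deletes. → [vuaeeekeoifigi].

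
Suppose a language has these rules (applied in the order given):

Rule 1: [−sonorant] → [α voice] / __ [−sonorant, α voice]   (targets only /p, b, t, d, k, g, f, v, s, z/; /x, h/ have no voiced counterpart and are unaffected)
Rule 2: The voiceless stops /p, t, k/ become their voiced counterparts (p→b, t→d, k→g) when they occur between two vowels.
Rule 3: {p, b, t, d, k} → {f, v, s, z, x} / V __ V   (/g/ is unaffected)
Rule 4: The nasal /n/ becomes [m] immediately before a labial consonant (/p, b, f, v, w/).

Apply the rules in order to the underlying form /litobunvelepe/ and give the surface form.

Rule 1 (regressive voicing assimilation): no segment meets the environment; /litobunvelepe/ is unchanged.
Rule 2 (intervocalic voicing): /t/ is a voiceless stop between vowels /i/ and /o/, so it voices to [d]. /p/ is a voiceless stop between vowels /e/ and /e/, so it voices to [b]. /litobunvelepe/ → lidobunvelebe.
Rule 3 (intervocalic spirantization): /d/ is a stop between vowels /i/ and /o/, so it spirantizes to the fricative [z]. /b/ is a stop between vowels /o/ and /u/, so it spirantizes to the fricative [v]. /b/ is a stop between vowels /e/ and /e/, so it spirantizes to the fricative [v]. /lidobunvelebe/ → lizovunveleve.
Rule 4 (nasal place assimilation): /n/ precedes the labial consonant /v/, so it assimilates in place to [m]. /lizovunveleve/ → lizovumveleve.

lizovumveleve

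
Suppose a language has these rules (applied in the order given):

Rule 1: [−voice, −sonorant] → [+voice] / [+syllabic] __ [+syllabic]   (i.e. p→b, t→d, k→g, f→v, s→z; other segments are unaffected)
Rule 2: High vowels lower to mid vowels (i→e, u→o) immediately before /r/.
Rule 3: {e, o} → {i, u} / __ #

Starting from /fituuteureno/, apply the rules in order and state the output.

Rule 1 (intervocalic voicing): /t/ is a voiceless obstruent between vowels /i/ and /u/, so it voices to [d]. /t/ is a voiceless obstruent between vowels /u/ and /e/, so it voices to [d]. /fituuteureno/ → fiduudeureno.
Rule 2 (pre-rhotic lowering): /u/ is a high vowel immediately before /r/, so it lowers to [o]. /fiduudeureno/ → fiduudeoreno.
Rule 3 (final vowel raising): /o/ is a mid vowel in word-final position, so it raises to [u]. /fiduudeoreno/ → fiduudeorenu.

fiduudeorenu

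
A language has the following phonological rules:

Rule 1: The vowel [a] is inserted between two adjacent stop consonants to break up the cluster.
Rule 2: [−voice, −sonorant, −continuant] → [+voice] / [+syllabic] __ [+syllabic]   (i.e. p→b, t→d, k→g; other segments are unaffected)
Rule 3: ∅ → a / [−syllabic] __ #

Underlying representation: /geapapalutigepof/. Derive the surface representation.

Rule 1 (stop-cluster a-epenthesis): no segment meets the environment; /geapapalutigepof/ is unchanged.
Rule 2 (intervocalic voicing): /p/ is a voiceless stop between vowels /a/ and /a/, so it voices to [b]. /p/ is a voiceless stop between vowels /a/ and /a/, so it voices to [b]. /t/ is a voiceless stop between vowels /u/ and /i/, so it voices to [d]. /p/ is a voiceless stop between vowels /e/ and /o/, so it voices to [b]. /geapapalutigepof/ → geababaludigebof.
Rule 3 (final a-epenthesis): the form ends in the consonant /f/, so [a] is inserted word-finally. /geababaludigebof/ → geababaludigebofa.

geababaludigebofa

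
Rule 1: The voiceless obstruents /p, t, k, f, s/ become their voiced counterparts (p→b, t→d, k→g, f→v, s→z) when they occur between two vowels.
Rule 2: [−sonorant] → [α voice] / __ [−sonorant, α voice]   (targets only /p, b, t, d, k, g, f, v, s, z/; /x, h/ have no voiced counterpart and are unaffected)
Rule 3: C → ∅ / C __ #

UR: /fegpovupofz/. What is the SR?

Rule 1 (intervocalic voicing): /p/ is a voiceless obstruent between vowels /u/ and /o/, so it voices to [b]. /fegpovupofz/ → fegpovubofz.
Rule 2 (regressive voicing assimilation): /g/ precedes the voiceless obstruent /p/, so it devoices to [k] by assimilation. /f/ precedes the voiced obstruent /z/, so it voices to [v] by assimilation. /fegpovubofz/ → fekpovubovz.
Rule 3 (final cluster simplification): /z/ is the second consonant of a word-final cluster /vz/, so it deletes. /fekpovubovz/ → fekpovubov.

fekpovubov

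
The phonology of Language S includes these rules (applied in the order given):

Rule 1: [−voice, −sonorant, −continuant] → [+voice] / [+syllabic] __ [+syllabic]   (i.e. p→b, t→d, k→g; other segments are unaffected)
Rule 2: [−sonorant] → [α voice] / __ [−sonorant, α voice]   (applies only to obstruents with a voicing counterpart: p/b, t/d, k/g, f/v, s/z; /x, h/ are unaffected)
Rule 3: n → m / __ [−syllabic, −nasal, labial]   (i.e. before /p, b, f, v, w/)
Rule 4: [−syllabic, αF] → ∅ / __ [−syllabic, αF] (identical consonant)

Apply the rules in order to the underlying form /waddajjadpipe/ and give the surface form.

Rule 1 (intervocalic voicing): /p/ is a voiceless stop between vowels /i/ and /e/, so it voices to [b]. /waddajjadpipe/ → waddajjadpibe.
Rule 2 (regressive voicing assimilation): /d/ precedes the voiceless obstruent /p/, so it devoices to [t] by assimilation. /waddajjadpibe/ → waddajjatpibe.
Rule 3 (nasal place assimilation): no segment meets the environment; /waddajjatpibe/ is unchanged.
Rule 4 (degemination): /dd/ is a geminate; the first /d/ deletes. /jj/ is a geminate; the first /j/ deletes. /waddajjatpibe/ → wadajatpibe.

wadajatpibe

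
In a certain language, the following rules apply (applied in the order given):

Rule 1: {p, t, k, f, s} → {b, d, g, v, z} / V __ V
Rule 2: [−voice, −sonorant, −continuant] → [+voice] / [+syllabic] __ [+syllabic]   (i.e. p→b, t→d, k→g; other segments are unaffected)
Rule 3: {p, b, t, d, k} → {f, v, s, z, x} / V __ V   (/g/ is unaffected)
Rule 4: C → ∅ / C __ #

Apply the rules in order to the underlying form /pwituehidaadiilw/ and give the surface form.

pwizuehizaaziil

Rule 1 (intervocalic voicing): /t/ is a voiceless obstruent between vowels /i/ and /u/, so it voices to [d]. /pwituehidaadiilw/ → pwiduehidaadiilw.
Rule 2 (intervocalic voicing): no segment meets the environment; /pwiduehidaadiilw/ is unchanged.
Rule 3 (intervocalic spirantization): /d/ is a stop between vowels /i/ and /u/, so it spirantizes to the fricative [z]. /d/ is a stop between vowels /i/ and /a/, so it spirantizes to the fricative [z]. /d/ is a stop between vowels /a/ and /i/, so it spirantizes to the fricative [z]. /pwiduehidaadiilw/ → pwizuehizaaziilw.
Rule 4 (final cluster simplification): /w/ is the second consonant of a word-final cluster /lw/, so it deletes. /pwizuehizaaziilw/ → pwizuehizaaziil.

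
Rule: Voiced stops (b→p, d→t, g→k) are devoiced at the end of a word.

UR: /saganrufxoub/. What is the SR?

/b/ is a voiced stop in word-final position, so it devoices to [p].
The other instance of /g/ does not occur in the required environment and remains unchanged.
Surface form: [saganrufxoup].

saganrufxoup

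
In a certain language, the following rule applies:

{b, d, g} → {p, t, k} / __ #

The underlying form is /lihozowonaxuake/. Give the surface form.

No segment of /lihozowonaxuake/ meets the structural description of the rule, so the form surfaces unchanged.

lihozowonaxuake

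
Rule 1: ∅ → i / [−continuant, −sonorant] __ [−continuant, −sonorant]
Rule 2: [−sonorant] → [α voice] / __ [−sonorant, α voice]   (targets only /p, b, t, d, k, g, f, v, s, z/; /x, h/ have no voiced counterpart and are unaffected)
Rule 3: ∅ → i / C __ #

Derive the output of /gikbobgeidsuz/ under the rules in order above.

gikibobigeitsuzi

Rule 1 (stop-cluster i-epenthesis): /k/ and /b/ form a stop–stop cluster, so [i] is inserted between them. /b/ and /g/ form a stop–stop cluster, so [i] is inserted between them. /gikbobgeidsuz/ → gikibobigeidsuz.
Rule 2 (regressive voicing assimilation): /d/ precedes the voiceless obstruent /s/, so it devoices to [t] by assimilation. /gikibobigeidsuz/ → gikibobigeitsuz.
Rule 3 (final i-epenthesis): the form ends in the consonant /z/, so [i] is inserted word-finally. /gikibobigeitsuz/ → gikibobigeitsuzi.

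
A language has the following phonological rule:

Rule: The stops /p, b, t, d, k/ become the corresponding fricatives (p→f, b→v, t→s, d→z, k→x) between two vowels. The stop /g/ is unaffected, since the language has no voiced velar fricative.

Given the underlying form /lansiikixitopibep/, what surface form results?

lansiixixisofivep

Scanning /lansiikixitopibep/: /k/ is a stop between vowels /i/ and /i/, so it spirantizes to the fricative [x]; /t/ is a stop between vowels /i/ and /o/, so it spirantizes to the fricative [s]; /p/ is a stop between vowels /o/ and /i/, so it spirantizes to the fricative [f]; /b/ is a stop between vowels /i/ and /e/, so it spirantizes to the fricative [v]; /p/ at position 17 is not in the conditioning environment.
Result: [lansiixixisofivep].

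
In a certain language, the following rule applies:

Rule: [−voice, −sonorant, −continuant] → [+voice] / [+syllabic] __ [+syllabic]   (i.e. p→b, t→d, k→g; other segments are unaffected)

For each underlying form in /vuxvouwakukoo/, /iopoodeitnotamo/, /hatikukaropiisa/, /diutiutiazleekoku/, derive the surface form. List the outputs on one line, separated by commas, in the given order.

vuxvouwagugoo, ioboodeitnodamo, hadigugarobiisa, diudiudiazleegogu

/vuxvouwakukoo/: /k/ is a voiceless stop between vowels /a/ and /u/, so it voices to [g]. /k/ is a voiceless stop between vowels /u/ and /o/, so it voices to [g]. → [vuxvouwagugoo].
/iopoodeitnotamo/: /p/ is a voiceless stop between vowels /o/ and /o/, so it voices to [b]. /t/ is a voiceless stop between vowels /o/ and /a/, so it voices to [d]. → [ioboodeitnodamo].
/hatikukaropiisa/: /t/ is a voiceless stop between vowels /a/ and /i/, so it voices to [d]. /k/ is a voiceless stop between vowels /i/ and /u/, so it voices to [g]. /k/ is a voiceless stop between vowels /u/ and /a/, so it voices to [g]. /p/ is a voiceless stop between vowels /o/ and /i/, so it voices to [b]. → [hadigugarobiisa].
/diutiutiazleekoku/: /t/ is a voiceless stop between vowels /u/ and /i/, so it voices to [d]. /t/ is a voiceless stop between vowels /u/ and /i/, so it voices to [d]. /k/ is a voiceless stop between vowels /e/ and /o/, so it voices to [g]. /k/ is a voiceless stop between vowels /o/ and /u/, so it voices to [g]. → [diudiudiazleegogu].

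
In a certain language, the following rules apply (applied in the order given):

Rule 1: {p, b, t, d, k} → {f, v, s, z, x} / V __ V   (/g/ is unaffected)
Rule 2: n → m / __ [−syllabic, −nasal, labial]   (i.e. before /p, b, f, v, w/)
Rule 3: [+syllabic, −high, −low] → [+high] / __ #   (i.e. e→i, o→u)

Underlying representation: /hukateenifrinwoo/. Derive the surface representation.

huxaseenifrimwou

Rule 1 (intervocalic spirantization): /k/ is a stop between vowels /u/ and /a/, so it spirantizes to the fricative [x]. /t/ is a stop between vowels /a/ and /e/, so it spirantizes to the fricative [s]. /hukateenifrinwoo/ → huxaseenifrinwoo.
Rule 2 (nasal place assimilation): /n/ precedes the labial consonant /w/, so it assimilates in place to [m]. /huxaseenifrinwoo/ → huxaseenifrimwoo.
Rule 3 (final vowel raising): /o/ is a mid vowel in word-final position, so it raises to [u]. /huxaseenifrimwoo/ → huxaseenifrimwou.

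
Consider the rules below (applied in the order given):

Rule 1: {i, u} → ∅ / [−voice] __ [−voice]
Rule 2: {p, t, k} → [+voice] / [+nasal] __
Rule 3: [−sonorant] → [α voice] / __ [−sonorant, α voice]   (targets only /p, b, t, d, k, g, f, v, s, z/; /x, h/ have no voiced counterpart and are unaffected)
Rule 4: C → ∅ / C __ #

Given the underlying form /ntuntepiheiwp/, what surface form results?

ndundepheiw

Rule 1 (high vowel syncope): /i/ is a high vowel flanked by voiceless consonants /p/ and /h/, so it deletes. /ntuntepiheiwp/ → ntuntepheiwp.
Rule 2 (post-nasal voicing): /t/ is a voiceless stop immediately after the nasal /n/, so it voices to [d]. /t/ is a voiceless stop immediately after the nasal /n/, so it voices to [d]. /ntuntepheiwp/ → ndundepheiwp.
Rule 3 (regressive voicing assimilation): no segment meets the environment; /ndundepheiwp/ is unchanged.
Rule 4 (final cluster simplification): /p/ is the second consonant of a word-final cluster /wp/, so it deletes. /ndundepheiwp/ → ndundepheiw.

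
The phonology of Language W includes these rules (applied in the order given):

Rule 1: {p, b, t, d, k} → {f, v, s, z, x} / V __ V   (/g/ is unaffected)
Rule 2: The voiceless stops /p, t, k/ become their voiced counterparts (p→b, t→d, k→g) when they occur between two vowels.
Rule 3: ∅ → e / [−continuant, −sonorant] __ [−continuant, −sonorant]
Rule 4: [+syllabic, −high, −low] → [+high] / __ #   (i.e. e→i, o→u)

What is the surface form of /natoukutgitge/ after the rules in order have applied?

Rule 1 (intervocalic spirantization): /t/ is a stop between vowels /a/ and /o/, so it spirantizes to the fricative [s]. /k/ is a stop between vowels /u/ and /u/, so it spirantizes to the fricative [x]. /natoukutgitge/ → nasouxutgitge.
Rule 2 (intervocalic voicing): no segment meets the environment; /nasouxutgitge/ is unchanged.
Rule 3 (stop-cluster e-epenthesis): /t/ and /g/ form a stop–stop cluster, so [e] is inserted between them. /t/ and /g/ form a stop–stop cluster, so [e] is inserted between them. /nasouxutgitge/ → nasouxutegitege.
Rule 4 (final vowel raising): /e/ is a mid vowel in word-final position, so it raises to [i]. /nasouxutegitege/ → nasouxutegitegi.

nasouxutegitegi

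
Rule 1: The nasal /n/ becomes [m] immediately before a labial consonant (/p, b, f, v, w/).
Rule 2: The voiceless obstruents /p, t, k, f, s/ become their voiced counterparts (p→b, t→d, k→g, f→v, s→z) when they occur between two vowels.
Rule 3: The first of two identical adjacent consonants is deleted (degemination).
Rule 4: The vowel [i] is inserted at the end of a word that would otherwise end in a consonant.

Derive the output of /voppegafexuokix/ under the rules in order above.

Rule 1 (nasal place assimilation): no segment meets the environment; /voppegafexuokix/ is unchanged.
Rule 2 (intervocalic voicing): /f/ is a voiceless obstruent between vowels /a/ and /e/, so it voices to [v]. /k/ is a voiceless obstruent between vowels /o/ and /i/, so it voices to [g]. /voppegafexuokix/ → voppegavexuogix.
Rule 3 (degemination): /pp/ is a geminate; the first /p/ deletes. /voppegavexuogix/ → vopegavexuogix.
Rule 4 (final i-epenthesis): the form ends in the consonant /x/, so [i] is inserted word-finally. /vopegavexuogix/ → vopegavexuogixi.

vopegavexuogixi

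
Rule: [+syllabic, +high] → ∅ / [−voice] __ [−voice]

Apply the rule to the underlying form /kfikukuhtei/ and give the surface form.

kfkkhtei

/i/ is a high vowel flanked by voiceless consonants /f/ and /k/, so it deletes.
/u/ is a high vowel flanked by voiceless consonants /k/ and /k/, so it deletes.
/u/ is a high vowel flanked by voiceless consonants /k/ and /h/, so it deletes.
The other instance of /i/ does not occur in the required environment and remains unchanged.
Surface form: [kfkkhtei].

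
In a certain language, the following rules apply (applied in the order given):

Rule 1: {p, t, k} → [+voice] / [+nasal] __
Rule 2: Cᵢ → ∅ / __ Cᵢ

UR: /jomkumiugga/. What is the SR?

Rule 1 (post-nasal voicing): /k/ is a voiceless stop immediately after the nasal /m/, so it voices to [g]. /jomkumiugga/ → jomgumiugga.
Rule 2 (degemination): /gg/ is a geminate; the first /g/ deletes. /jomgumiugga/ → jomgumiuga.

jomgumiuga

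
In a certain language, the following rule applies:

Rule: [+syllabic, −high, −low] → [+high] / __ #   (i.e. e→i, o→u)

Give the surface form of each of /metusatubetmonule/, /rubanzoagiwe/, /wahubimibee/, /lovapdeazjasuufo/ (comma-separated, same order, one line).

metusatubetmonuli, rubanzoagiwi, wahubimibei, lovapdeazjasuufu

/metusatubetmonule/: /e/ is a mid vowel in word-final position, so it raises to [i]. → [metusatubetmonuli].
/rubanzoagiwe/: /e/ is a mid vowel in word-final position, so it raises to [i]. → [rubanzoagiwi].
/wahubimibee/: /e/ is a mid vowel in word-final position, so it raises to [i]. → [wahubimibei].
/lovapdeazjasuufo/: /o/ is a mid vowel in word-final position, so it raises to [u]. → [lovapdeazjasuufu].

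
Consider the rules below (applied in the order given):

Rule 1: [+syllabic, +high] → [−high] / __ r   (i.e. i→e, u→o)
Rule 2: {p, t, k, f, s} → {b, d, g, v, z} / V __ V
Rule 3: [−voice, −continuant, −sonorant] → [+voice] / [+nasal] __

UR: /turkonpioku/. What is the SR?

Rule 1 (pre-rhotic lowering): /u/ is a high vowel immediately before /r/, so it lowers to [o]. /turkonpioku/ → torkonpioku.
Rule 2 (intervocalic voicing): /k/ is a voiceless obstruent between vowels /o/ and /u/, so it voices to [g]. /torkonpioku/ → torkonpiogu.
Rule 3 (post-nasal voicing): /p/ is a voiceless stop immediately after the nasal /n/, so it voices to [b]. /torkonpiogu/ → torkonbiogu.

torkonbiogu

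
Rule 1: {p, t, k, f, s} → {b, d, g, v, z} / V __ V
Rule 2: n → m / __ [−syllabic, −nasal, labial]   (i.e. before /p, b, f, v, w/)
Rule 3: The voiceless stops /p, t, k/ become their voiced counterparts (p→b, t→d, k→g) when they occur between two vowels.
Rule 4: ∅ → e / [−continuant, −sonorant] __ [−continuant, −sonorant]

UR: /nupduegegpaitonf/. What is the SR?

nupeduegegepaidomf

Rule 1 (intervocalic voicing): /t/ is a voiceless obstruent between vowels /i/ and /o/, so it voices to [d]. /nupduegegpaitonf/ → nupduegegpaidonf.
Rule 2 (nasal place assimilation): /n/ precedes the labial consonant /f/, so it assimilates in place to [m]. /nupduegegpaidonf/ → nupduegegpaidomf.
Rule 3 (intervocalic voicing): no segment meets the environment; /nupduegegpaidomf/ is unchanged.
Rule 4 (stop-cluster e-epenthesis): /p/ and /d/ form a stop–stop cluster, so [e] is inserted between them. /g/ and /p/ form a stop–stop cluster, so [e] is inserted between them. /nupduegegpaidomf/ → nupeduegegepaidomf.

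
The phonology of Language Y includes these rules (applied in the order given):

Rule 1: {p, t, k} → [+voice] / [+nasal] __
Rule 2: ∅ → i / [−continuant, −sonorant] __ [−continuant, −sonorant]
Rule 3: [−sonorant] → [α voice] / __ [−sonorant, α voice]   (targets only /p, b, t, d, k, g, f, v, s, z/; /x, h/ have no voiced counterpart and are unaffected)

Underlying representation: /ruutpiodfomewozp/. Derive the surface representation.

ruutipiotfomewosp

Rule 1 (post-nasal voicing): no segment meets the environment; /ruutpiodfomewozp/ is unchanged.
Rule 2 (stop-cluster i-epenthesis): /t/ and /p/ form a stop–stop cluster, so [i] is inserted between them. /ruutpiodfomewozp/ → ruutipiodfomewozp.
Rule 3 (regressive voicing assimilation): /d/ precedes the voiceless obstruent /f/, so it devoices to [t] by assimilation. /z/ precedes the voiceless obstruent /p/, so it devoices to [s] by assimilation. /ruutipiodfomewozp/ → ruutipiotfomewosp.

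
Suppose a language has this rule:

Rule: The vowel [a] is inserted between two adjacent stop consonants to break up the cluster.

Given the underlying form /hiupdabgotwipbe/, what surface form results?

hiupadabagotwipabe

/p/ and /d/ form a stop–stop cluster, so [a] is inserted between them.
/b/ and /g/ form a stop–stop cluster, so [a] is inserted between them.
/p/ and /b/ form a stop–stop cluster, so [a] is inserted between them.
Surface form: [hiupadabagotwipabe].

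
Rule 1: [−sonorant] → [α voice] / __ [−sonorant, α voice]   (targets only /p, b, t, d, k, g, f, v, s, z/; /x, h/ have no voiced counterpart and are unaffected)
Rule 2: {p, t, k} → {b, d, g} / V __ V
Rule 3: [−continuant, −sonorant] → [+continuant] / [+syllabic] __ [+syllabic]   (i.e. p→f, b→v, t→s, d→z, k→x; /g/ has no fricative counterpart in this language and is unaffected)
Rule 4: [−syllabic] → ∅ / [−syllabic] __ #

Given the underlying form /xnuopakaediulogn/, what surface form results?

xnuovagaeziulog

Rule 1 (regressive voicing assimilation): no segment meets the environment; /xnuopakaediulogn/ is unchanged.
Rule 2 (intervocalic voicing): /p/ is a voiceless stop between vowels /o/ and /a/, so it voices to [b]. /k/ is a voiceless stop between vowels /a/ and /a/, so it voices to [g]. /xnuopakaediulogn/ → xnuobagaediulogn.
Rule 3 (intervocalic spirantization): /b/ is a stop between vowels /o/ and /a/, so it spirantizes to the fricative [v]. /d/ is a stop between vowels /e/ and /i/, so it spirantizes to the fricative [z]. /xnuobagaediulogn/ → xnuovagaeziulogn.
Rule 4 (final cluster simplification): /n/ is the second consonant of a word-final cluster /gn/, so it deletes. /xnuovagaeziulogn/ → xnuovagaeziulog.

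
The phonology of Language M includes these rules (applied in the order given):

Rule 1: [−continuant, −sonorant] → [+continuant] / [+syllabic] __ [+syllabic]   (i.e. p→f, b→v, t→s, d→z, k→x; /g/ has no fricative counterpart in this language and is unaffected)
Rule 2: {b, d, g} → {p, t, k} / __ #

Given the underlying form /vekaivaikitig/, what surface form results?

Rule 1 (intervocalic spirantization): /k/ is a stop between vowels /e/ and /a/, so it spirantizes to the fricative [x]. /k/ is a stop between vowels /i/ and /i/, so it spirantizes to the fricative [x]. /t/ is a stop between vowels /i/ and /i/, so it spirantizes to the fricative [s]. /vekaivaikitig/ → vexaivaixisig.
Rule 2 (final devoicing): /g/ is a voiced stop in word-final position, so it devoices to [k]. /vexaivaixisig/ → vexaivaixisik.

vexaivaixisik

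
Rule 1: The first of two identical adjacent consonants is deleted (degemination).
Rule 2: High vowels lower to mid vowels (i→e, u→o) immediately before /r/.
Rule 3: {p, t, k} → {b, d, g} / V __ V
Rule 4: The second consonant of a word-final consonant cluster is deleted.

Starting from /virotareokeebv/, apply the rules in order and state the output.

verodareogeeb

Rule 1 (degemination): no segment meets the environment; /virotareokeebv/ is unchanged.
Rule 2 (pre-rhotic lowering): /i/ is a high vowel immediately before /r/, so it lowers to [e]. /virotareokeebv/ → verotareokeebv.
Rule 3 (intervocalic voicing): /t/ is a voiceless stop between vowels /o/ and /a/, so it voices to [d]. /k/ is a voiceless stop between vowels /o/ and /e/, so it voices to [g]. /verotareokeebv/ → verodareogeebv.
Rule 4 (final cluster simplification): /v/ is the second consonant of a word-final cluster /bv/, so it deletes. /verodareogeebv/ → verodareogeeb.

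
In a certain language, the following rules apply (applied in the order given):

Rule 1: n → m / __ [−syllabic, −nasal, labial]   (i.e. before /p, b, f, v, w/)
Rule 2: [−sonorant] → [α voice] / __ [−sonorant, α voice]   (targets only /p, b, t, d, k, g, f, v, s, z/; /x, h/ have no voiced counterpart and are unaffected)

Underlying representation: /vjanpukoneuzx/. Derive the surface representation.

Rule 1 (nasal place assimilation): /n/ precedes the labial consonant /p/, so it assimilates in place to [m]. /vjanpukoneuzx/ → vjampukoneuzx.
Rule 2 (regressive voicing assimilation): /z/ precedes the voiceless obstruent /x/, so it devoices to [s] by assimilation. /vjampukoneuzx/ → vjampukoneusx.

vjampukoneusx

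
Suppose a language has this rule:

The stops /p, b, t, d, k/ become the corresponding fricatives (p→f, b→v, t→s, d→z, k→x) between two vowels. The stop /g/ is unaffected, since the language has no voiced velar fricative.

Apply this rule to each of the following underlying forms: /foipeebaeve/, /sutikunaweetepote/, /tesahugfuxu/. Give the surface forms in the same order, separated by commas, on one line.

foifeevaeve, susixunaweesefose, tesahugfuxu

/foipeebaeve/: /p/ is a stop between vowels /i/ and /e/, so it spirantizes to the fricative [f]. /b/ is a stop between vowels /e/ and /a/, so it spirantizes to the fricative [v]. → [foifeevaeve].
/sutikunaweetepote/: /t/ is a stop between vowels /u/ and /i/, so it spirantizes to the fricative [s]. /k/ is a stop between vowels /i/ and /u/, so it spirantizes to the fricative [x]. /t/ is a stop between vowels /e/ and /e/, so it spirantizes to the fricative [s]. /p/ is a stop between vowels /e/ and /o/, so it spirantizes to the fricative [f]. /t/ is a stop between vowels /o/ and /e/, so it spirantizes to the fricative [s]. → [susixunaweesefose].
/tesahugfuxu/: the rule's environment is not met; surfaces unchanged as [tesahugfuxu].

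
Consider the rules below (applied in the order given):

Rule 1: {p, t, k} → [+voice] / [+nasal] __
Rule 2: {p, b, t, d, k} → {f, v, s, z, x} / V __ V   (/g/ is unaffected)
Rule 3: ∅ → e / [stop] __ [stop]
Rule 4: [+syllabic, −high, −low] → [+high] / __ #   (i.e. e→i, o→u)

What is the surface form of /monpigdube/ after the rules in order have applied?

Rule 1 (post-nasal voicing): /p/ is a voiceless stop immediately after the nasal /n/, so it voices to [b]. /monpigdube/ → monbigdube.
Rule 2 (intervocalic spirantization): /b/ is a stop between vowels /u/ and /e/, so it spirantizes to the fricative [v]. /monbigdube/ → monbigduve.
Rule 3 (stop-cluster e-epenthesis): /g/ and /d/ form a stop–stop cluster, so [e] is inserted between them. /monbigduve/ → monbigeduve.
Rule 4 (final vowel raising): /e/ is a mid vowel in word-final position, so it raises to [i]. /monbigeduve/ → monbigeduvi.

monbigeduvi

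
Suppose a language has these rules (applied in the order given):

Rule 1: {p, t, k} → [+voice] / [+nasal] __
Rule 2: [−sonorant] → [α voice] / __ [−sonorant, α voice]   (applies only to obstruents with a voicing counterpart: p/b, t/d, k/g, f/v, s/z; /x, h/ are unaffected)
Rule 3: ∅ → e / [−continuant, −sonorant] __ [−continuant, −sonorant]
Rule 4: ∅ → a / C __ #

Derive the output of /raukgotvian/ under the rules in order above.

Rule 1 (post-nasal voicing): no segment meets the environment; /raukgotvian/ is unchanged.
Rule 2 (regressive voicing assimilation): /k/ precedes the voiced obstruent /g/, so it voices to [g] by assimilation. /t/ precedes the voiced obstruent /v/, so it voices to [d] by assimilation. /raukgotvian/ → rauggodvian.
Rule 3 (stop-cluster e-epenthesis): /g/ and /g/ form a stop–stop cluster, so [e] is inserted between them. /rauggodvian/ → raugegodvian.
Rule 4 (final a-epenthesis): the form ends in the consonant /n/, so [a] is inserted word-finally. /raugegodvian/ → raugegodviana.

raugegodviana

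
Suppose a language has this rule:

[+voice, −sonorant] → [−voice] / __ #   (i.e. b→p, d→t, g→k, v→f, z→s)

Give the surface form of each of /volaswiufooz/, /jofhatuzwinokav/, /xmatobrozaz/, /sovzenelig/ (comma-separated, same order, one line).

/volaswiufooz/: /z/ is a voiced obstruent in word-final position, so it devoices to [s]. → [volaswiufoos].
/jofhatuzwinokav/: /v/ is a voiced obstruent in word-final position, so it devoices to [f]. → [jofhatuzwinokaf].
/xmatobrozaz/: /z/ is a voiced obstruent in word-final position, so it devoices to [s]. → [xmatobrozas].
/sovzenelig/: /g/ is a voiced obstruent in word-final position, so it devoices to [k]. → [sovzenelik].

volaswiufoos, jofhatuzwinokaf, xmatobrozas, sovzenelik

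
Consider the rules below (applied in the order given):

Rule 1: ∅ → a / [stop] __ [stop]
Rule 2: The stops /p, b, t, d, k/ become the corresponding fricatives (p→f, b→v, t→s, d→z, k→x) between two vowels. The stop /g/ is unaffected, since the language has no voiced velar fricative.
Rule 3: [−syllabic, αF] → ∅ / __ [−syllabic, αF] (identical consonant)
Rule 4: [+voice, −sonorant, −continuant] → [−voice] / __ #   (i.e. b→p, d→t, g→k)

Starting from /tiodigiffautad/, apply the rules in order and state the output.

Rule 1 (stop-cluster a-epenthesis): no segment meets the environment; /tiodigiffautad/ is unchanged.
Rule 2 (intervocalic spirantization): /d/ is a stop between vowels /o/ and /i/, so it spirantizes to the fricative [z]. /t/ is a stop between vowels /u/ and /a/, so it spirantizes to the fricative [s]. /tiodigiffautad/ → tiozigiffausad.
Rule 3 (degemination): /ff/ is a geminate; the first /f/ deletes. /tiozigiffausad/ → tiozigifausad.
Rule 4 (final devoicing): /d/ is a voiced stop in word-final position, so it devoices to [t]. /tiozigifausad/ → tiozigifausat.

tiozigifausat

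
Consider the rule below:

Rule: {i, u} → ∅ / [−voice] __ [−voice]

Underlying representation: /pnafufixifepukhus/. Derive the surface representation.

pnaffxfepkhs

/u/ is a high vowel flanked by voiceless consonants /f/ and /f/, so it deletes.
/i/ is a high vowel flanked by voiceless consonants /f/ and /x/, so it deletes.
/i/ is a high vowel flanked by voiceless consonants /x/ and /f/, so it deletes.
/u/ is a high vowel flanked by voiceless consonants /p/ and /k/, so it deletes.
/u/ is a high vowel flanked by voiceless consonants /h/ and /s/, so it deletes.
Surface form: [pnaffxfepkhs].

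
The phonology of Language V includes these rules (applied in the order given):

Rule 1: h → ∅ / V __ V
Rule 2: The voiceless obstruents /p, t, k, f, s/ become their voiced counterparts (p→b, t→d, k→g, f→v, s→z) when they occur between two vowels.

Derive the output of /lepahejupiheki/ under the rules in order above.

Rule 1 (intervocalic h-deletion): /h/ occurs between vowels /a/ and /e/, so it deletes. /h/ occurs between vowels /i/ and /e/, so it deletes. /lepahejupiheki/ → lepaejupieki.
Rule 2 (intervocalic voicing): /p/ is a voiceless obstruent between vowels /e/ and /a/, so it voices to [b]. /p/ is a voiceless obstruent between vowels /u/ and /i/, so it voices to [b]. /k/ is a voiceless obstruent between vowels /e/ and /i/, so it voices to [g]. /lepaejupieki/ → lebaejubiegi.

lebaejubiegi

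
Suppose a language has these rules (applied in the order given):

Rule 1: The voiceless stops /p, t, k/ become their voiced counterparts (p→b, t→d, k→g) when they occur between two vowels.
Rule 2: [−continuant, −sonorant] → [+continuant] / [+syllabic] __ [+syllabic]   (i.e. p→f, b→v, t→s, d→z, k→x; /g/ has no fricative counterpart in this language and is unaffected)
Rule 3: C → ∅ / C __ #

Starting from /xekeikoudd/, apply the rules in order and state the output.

Rule 1 (intervocalic voicing): /k/ is a voiceless stop between vowels /e/ and /e/, so it voices to [g]. /k/ is a voiceless stop between vowels /i/ and /o/, so it voices to [g]. /xekeikoudd/ → xegeigoudd.
Rule 2 (intervocalic spirantization): no segment meets the environment; /xegeigoudd/ is unchanged.
Rule 3 (final cluster simplification): /d/ is the second consonant of a word-final cluster /dd/, so it deletes. /xegeigoudd/ → xegeigoud.

xegeigoud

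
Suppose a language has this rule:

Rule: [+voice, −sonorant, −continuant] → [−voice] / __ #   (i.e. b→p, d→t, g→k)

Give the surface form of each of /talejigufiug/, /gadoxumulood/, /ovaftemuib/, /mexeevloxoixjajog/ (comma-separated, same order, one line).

/talejigufiug/: /g/ is a voiced stop in word-final position, so it devoices to [k]. → [talejigufiuk].
/gadoxumulood/: /d/ is a voiced stop in word-final position, so it devoices to [t]. → [gadoxumuloot].
/ovaftemuib/: /b/ is a voiced stop in word-final position, so it devoices to [p]. → [ovaftemuip].
/mexeevloxoixjajog/: /g/ is a voiced stop in word-final position, so it devoices to [k]. → [mexeevloxoixjajok].

talejigufiuk, gadoxumuloot, ovaftemuip, mexeevloxoixjajok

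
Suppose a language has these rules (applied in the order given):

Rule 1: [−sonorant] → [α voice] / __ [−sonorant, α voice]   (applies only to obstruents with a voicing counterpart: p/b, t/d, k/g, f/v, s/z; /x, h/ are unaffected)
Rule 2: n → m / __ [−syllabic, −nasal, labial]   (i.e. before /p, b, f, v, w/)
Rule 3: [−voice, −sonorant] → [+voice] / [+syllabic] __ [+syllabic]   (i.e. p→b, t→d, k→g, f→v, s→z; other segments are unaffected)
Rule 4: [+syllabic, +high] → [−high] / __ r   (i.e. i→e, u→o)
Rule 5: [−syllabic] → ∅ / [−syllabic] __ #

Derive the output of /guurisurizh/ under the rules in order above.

Rule 1 (regressive voicing assimilation): /z/ precedes the voiceless obstruent /h/, so it devoices to [s] by assimilation. /guurisurizh/ → guurisurish.
Rule 2 (nasal place assimilation): no segment meets the environment; /guurisurish/ is unchanged.
Rule 3 (intervocalic voicing): /s/ is a voiceless obstruent between vowels /i/ and /u/, so it voices to [z]. /guurisurish/ → guurizurish.
Rule 4 (pre-rhotic lowering): /u/ is a high vowel immediately before /r/, so it lowers to [o]. /u/ is a high vowel immediately before /r/, so it lowers to [o]. /guurizurish/ → guorizorish.
Rule 5 (final cluster simplification): /h/ is the second consonant of a word-final cluster /sh/, so it deletes. /guorizorish/ → guorizoris.

guorizoris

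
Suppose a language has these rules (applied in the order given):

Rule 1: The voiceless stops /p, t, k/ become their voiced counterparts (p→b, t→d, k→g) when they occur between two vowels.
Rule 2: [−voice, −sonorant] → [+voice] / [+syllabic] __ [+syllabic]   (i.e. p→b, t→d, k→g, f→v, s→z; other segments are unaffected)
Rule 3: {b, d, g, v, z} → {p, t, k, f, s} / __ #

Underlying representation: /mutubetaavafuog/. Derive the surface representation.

mudubedaavavuok

Rule 1 (intervocalic voicing): /t/ is a voiceless stop between vowels /u/ and /u/, so it voices to [d]. /t/ is a voiceless stop between vowels /e/ and /a/, so it voices to [d]. /mutubetaavafuog/ → mudubedaavafuog.
Rule 2 (intervocalic voicing): /f/ is a voiceless obstruent between vowels /a/ and /u/, so it voices to [v]. /mudubedaavafuog/ → mudubedaavavuog.
Rule 3 (final devoicing): /g/ is a voiced obstruent in word-final position, so it devoices to [k]. /mudubedaavavuog/ → mudubedaavavuok.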